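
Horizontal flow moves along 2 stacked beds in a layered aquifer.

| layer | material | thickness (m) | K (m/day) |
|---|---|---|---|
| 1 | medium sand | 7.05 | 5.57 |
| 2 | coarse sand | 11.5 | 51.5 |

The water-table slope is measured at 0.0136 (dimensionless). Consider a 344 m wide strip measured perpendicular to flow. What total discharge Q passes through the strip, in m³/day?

2950

Flow is parallel to layering, so each bed carries its own Darcy discharge and the transmissivities add.
Σ(K_i·b_i) = 5.57×7.05 + 51.5×11.5 = 631.5 m²/day.
Hydraulic gradient i = 0.0136.
Q = Σ(K_i·b_i) · W · i = 631.5 × 344 × 0.01360 = 2954 m³/day.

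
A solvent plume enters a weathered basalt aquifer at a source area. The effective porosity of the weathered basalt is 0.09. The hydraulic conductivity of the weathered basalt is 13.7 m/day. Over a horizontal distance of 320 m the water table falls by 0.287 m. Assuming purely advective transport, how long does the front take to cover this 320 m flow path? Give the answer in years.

Hydraulic gradient i = Δh / L = 0.287 / 320 = 0.0008969.
Darcy flux q = K · i = 13.70 × 0.0008969 = 0.01229 m/day.
Seepage velocity v = q / n_e = 0.01229 / 0.09 = 0.1365 m/day.
Travel time t = L / v = 320 / 0.1365 = 2344 days = 6.417 years.

6.42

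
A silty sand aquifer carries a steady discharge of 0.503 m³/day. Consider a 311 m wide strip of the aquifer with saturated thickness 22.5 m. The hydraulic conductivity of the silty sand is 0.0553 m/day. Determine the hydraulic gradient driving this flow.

Cross-sectional area A = 311 × 22.5 = 6998 m².
From Q = K·A·i, i = Q / (K·A) = 0.503 / (0.05530 × 6998) = 0.001300.

0.00130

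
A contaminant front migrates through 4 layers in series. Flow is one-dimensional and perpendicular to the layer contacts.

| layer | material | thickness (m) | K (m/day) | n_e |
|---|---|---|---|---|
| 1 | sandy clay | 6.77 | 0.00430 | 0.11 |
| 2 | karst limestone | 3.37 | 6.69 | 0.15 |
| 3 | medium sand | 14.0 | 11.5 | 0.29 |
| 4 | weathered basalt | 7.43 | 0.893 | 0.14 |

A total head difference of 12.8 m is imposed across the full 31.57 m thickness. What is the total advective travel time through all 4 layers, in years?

2.15

With flow normal to the layers, continuity requires the same specific discharge q through every layer.
Σ(b_i/K_i) = 6.77/0.00430 + 3.37/6.69 + 14.0/11.5 + 7.43/0.893 = 1584 d.
q = Δh / Σ(b_i/K_i) = 12.8 / 1584 = 0.008078 m/day.
In each layer the seepage velocity is v_i = q/n_i, so the layer transit time is t_i = b_i·n_i / q:
  layer 1 (sandy clay): t_1 = 6.77 × 0.11 / 0.008078 = 92.18 d
  layer 2 (karst limestone): t_2 = 3.37 × 0.15 / 0.008078 = 62.57 d
  layer 3 (medium sand): t_3 = 14.0 × 0.29 / 0.008078 = 502.6 d
  layer 4 (weathered basalt): t_4 = 7.43 × 0.14 / 0.008078 = 128.8 d
Total t = Σ t_i = 786.1 days = 2.152 years.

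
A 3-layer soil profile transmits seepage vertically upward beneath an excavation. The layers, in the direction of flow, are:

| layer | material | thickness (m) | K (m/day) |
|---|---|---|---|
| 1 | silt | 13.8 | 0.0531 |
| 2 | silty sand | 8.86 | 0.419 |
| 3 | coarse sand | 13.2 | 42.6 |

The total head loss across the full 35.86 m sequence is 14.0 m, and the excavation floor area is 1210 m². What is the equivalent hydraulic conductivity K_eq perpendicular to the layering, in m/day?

0.127

Flow is perpendicular to layering, so the layers act in series and the equivalent K is the thickness-weighted harmonic mean.
Total thickness L = 13.8 + 8.86 + 13.2 = 35.86 m.
Σ(b_i/K_i) = 13.8/0.0531 + 8.86/0.419 + 13.2/42.6 = 281.3 d.
K_eq = L / Σ(b_i/K_i) = 35.86 / 281.3 = 0.1275 m/day.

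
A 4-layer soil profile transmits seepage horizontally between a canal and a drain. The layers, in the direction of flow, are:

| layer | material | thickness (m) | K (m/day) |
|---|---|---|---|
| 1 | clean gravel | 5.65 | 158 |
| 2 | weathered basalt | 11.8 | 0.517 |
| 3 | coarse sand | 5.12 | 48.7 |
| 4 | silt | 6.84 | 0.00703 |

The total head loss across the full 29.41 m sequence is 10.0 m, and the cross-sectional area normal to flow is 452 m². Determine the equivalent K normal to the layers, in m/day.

Flow is perpendicular to layering, so the layers act in series and the equivalent K is the thickness-weighted harmonic mean.
Total thickness L = 5.65 + 11.8 + 5.12 + 6.84 = 29.41 m.
Σ(b_i/K_i) = 5.65/158 + 11.8/0.517 + 5.12/48.7 + 6.84/0.00703 = 995.9 d.
K_eq = L / Σ(b_i/K_i) = 29.41 / 995.9 = 0.02953 m/day.

0.0295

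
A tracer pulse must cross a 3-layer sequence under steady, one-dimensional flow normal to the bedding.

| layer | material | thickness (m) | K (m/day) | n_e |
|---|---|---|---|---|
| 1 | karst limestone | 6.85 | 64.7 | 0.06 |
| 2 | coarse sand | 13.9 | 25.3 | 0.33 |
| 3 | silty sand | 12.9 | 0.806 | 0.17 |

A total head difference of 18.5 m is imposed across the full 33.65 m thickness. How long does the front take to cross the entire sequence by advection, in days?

With flow normal to the layers, continuity requires the same specific discharge q through every layer.
Σ(b_i/K_i) = 6.85/64.7 + 13.9/25.3 + 12.9/0.806 = 16.66 d.
q = Δh / Σ(b_i/K_i) = 18.5 / 16.66 = 1.110 m/day.
In each layer the seepage velocity is v_i = q/n_i, so the layer transit time is t_i = b_i·n_i / q:
  layer 1 (karst limestone): t_1 = 6.85 × 0.06 / 1.110 = 0.3701 d
  layer 2 (coarse sand): t_2 = 13.9 × 0.33 / 1.110 = 4.131 d
  layer 3 (silty sand): t_3 = 12.9 × 0.17 / 1.110 = 1.975 d
Total t = Σ t_i = 6.476 days.

6.48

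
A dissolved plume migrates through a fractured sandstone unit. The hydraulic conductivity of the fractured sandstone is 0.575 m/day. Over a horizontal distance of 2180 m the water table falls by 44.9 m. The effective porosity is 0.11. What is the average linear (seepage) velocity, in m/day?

Hydraulic gradient i = Δh / L = 44.9 / 2180 = 0.02060.
Darcy flux q = K · i = 0.5750 × 0.02060 = 0.01184 m/day.
Seepage velocity v = q / n_e = 0.01184 / 0.11 = 0.1077 m/day.

0.108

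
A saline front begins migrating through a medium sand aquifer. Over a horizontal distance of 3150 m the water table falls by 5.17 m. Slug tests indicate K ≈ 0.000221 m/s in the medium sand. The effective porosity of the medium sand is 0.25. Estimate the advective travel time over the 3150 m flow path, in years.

68.8

Convert K: 0.000221 m/s × 86400 = 19.09 m/day.
Hydraulic gradient i = Δh / L = 5.17 / 3150 = 0.001641.
Darcy flux q = K · i = 19.09 × 0.001641 = 0.03134 m/day.
Seepage velocity v = q / n_e = 0.03134 / 0.25 = 0.1254 m/day.
Travel time t = L / v = 3150 / 0.1254 = 25128 days = 68.80 years.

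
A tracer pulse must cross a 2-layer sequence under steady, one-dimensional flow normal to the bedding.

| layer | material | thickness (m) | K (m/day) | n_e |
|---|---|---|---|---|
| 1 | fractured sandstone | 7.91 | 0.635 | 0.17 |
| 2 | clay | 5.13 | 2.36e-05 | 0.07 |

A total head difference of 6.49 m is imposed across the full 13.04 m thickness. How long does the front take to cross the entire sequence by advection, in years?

156

With flow normal to the layers, continuity requires the same specific discharge q through every layer.
Σ(b_i/K_i) = 7.91/0.635 + 5.13/2.36e-05 = 2.174e+05 d.
q = Δh / Σ(b_i/K_i) = 6.49 / 2.174e+05 = 2.985e-05 m/day.
In each layer the seepage velocity is v_i = q/n_i, so the layer transit time is t_i = b_i·n_i / q:
  layer 1 (fractured sandstone): t_1 = 7.91 × 0.17 / 2.985e-05 = 45041 d
  layer 2 (clay): t_2 = 5.13 × 0.07 / 2.985e-05 = 12028 d
Total t = Σ t_i = 57070 days = 156.2 years.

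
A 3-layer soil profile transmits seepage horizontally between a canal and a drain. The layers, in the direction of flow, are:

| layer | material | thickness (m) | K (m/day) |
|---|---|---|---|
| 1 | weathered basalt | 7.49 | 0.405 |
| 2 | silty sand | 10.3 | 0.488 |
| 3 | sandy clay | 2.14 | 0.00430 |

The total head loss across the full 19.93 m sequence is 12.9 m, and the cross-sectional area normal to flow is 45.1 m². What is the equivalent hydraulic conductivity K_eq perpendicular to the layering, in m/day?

Flow is perpendicular to layering, so the layers act in series and the equivalent K is the thickness-weighted harmonic mean.
Total thickness L = 7.49 + 10.3 + 2.14 = 19.93 m.
Σ(b_i/K_i) = 7.49/0.405 + 10.3/0.488 + 2.14/0.00430 = 537.3 d.
K_eq = L / Σ(b_i/K_i) = 19.93 / 537.3 = 0.03709 m/day.

0.0371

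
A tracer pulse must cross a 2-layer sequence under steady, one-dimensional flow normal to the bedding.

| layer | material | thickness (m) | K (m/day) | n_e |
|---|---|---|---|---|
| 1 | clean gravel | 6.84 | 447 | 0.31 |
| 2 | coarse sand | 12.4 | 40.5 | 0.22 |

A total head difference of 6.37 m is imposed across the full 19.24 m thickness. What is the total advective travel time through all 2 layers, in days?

With flow normal to the layers, continuity requires the same specific discharge q through every layer.
Σ(b_i/K_i) = 6.84/447 + 12.4/40.5 = 0.3215 d.
q = Δh / Σ(b_i/K_i) = 6.37 / 0.3215 = 19.81 m/day.
In each layer the seepage velocity is v_i = q/n_i, so the layer transit time is t_i = b_i·n_i / q:
  layer 1 (clean gravel): t_1 = 6.84 × 0.31 / 19.81 = 0.1070 d
  layer 2 (coarse sand): t_2 = 12.4 × 0.22 / 19.81 = 0.1377 d
Total t = Σ t_i = 0.2447 days.

0.245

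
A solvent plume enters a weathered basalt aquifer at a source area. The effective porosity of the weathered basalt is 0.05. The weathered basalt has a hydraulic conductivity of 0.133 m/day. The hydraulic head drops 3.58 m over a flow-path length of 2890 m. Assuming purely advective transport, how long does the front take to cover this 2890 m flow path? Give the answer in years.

Hydraulic gradient i = Δh / L = 3.58 / 2890 = 0.001239.
Darcy flux q = K · i = 0.1330 × 0.001239 = 0.0001648 m/day.
Seepage velocity v = q / n_e = 0.0001648 / 0.05 = 0.003295 m/day.
Travel time t = L / v = 2890 / 0.003295 = 8.771e+05 days = 2401 years.

2400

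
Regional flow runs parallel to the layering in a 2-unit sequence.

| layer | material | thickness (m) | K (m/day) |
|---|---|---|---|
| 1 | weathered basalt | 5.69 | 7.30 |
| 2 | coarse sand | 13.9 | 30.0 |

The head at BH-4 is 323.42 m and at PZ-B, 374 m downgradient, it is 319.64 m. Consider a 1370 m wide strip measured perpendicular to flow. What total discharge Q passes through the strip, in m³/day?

Flow is parallel to layering, so each bed carries its own Darcy discharge and the transmissivities add.
Σ(K_i·b_i) = 7.30×5.69 + 30.0×13.9 = 458.5 m²/day.
Hydraulic gradient i = (323.42 − 319.64) / 374 = 3.78 / 374 = 0.01011.
Q = Σ(K_i·b_i) · W · i = 458.5 × 1370 × 0.01011 = 6349 m³/day.

6350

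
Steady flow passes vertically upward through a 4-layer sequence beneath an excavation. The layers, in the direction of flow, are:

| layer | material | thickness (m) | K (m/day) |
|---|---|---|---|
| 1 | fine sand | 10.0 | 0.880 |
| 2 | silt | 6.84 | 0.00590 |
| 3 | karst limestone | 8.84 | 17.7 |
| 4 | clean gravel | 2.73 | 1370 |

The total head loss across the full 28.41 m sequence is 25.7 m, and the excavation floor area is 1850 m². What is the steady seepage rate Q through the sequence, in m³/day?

Flow is perpendicular to layering, so the layers act in series and the equivalent K is the thickness-weighted harmonic mean.
Total thickness L = 10.0 + 6.84 + 8.84 + 2.73 = 28.41 m.
Σ(b_i/K_i) = 10.0/0.880 + 6.84/0.00590 + 8.84/17.7 + 2.73/1370 = 1171 d.
K_eq = L / Σ(b_i/K_i) = 28.41 / 1171 = 0.02426 m/day.
Q = K_eq · A · (Δh/L) = 0.02426 × 1850 × (25.7/28.41) = 40.60 m³/day.

40.6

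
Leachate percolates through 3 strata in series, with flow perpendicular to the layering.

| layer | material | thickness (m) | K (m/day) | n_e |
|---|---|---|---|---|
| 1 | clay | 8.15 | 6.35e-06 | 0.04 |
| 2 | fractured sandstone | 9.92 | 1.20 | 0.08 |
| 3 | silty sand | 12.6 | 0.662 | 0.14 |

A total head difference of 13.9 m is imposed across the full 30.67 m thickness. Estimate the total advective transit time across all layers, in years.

729

With flow normal to the layers, continuity requires the same specific discharge q through every layer.
Σ(b_i/K_i) = 8.15/6.35e-06 + 9.92/1.20 + 12.6/0.662 = 1.283e+06 d.
q = Δh / Σ(b_i/K_i) = 13.9 / 1.283e+06 = 1.083e-05 m/day.
In each layer the seepage velocity is v_i = q/n_i, so the layer transit time is t_i = b_i·n_i / q:
  layer 1 (clay): t_1 = 8.15 × 0.04 / 1.083e-05 = 30102 d
  layer 2 (fractured sandstone): t_2 = 9.92 × 0.08 / 1.083e-05 = 73279 d
  layer 3 (silty sand): t_3 = 12.6 × 0.14 / 1.083e-05 = 1.629e+05 d
Total t = Σ t_i = 2.663e+05 days = 729.0 years.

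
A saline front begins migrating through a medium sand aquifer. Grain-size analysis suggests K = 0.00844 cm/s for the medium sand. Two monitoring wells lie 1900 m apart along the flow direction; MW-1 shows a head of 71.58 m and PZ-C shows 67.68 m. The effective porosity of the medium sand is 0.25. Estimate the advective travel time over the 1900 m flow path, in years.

86.9

Convert K: 0.00844 cm/s × 864 = 7.292 m/day.
Hydraulic gradient i = (71.58 − 67.68) / 1900 = 3.9 / 1900 = 0.002053.
Darcy flux q = K · i = 7.292 × 0.002053 = 0.01497 m/day.
Seepage velocity v = q / n_e = 0.01497 / 0.25 = 0.05987 m/day.
Travel time t = L / v = 1900 / 0.05987 = 31734 days = 86.88 years.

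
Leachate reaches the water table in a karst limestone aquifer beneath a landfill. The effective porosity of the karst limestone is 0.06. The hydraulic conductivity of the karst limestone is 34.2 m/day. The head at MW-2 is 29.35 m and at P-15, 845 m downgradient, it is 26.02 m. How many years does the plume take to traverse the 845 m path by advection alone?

Hydraulic gradient i = (29.35 − 26.02) / 845 = 3.33 / 845 = 0.003941.
Darcy flux q = K · i = 34.20 × 0.003941 = 0.1348 m/day.
Seepage velocity v = q / n_e = 0.1348 / 0.06 = 2.246 m/day.
Travel time t = L / v = 845 / 2.246 = 376.2 days = 1.030 years.

1.03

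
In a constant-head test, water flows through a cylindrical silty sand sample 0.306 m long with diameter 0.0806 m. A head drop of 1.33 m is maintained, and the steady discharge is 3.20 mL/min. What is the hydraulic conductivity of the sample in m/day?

0.208

Cross-sectional area A = π·(d/2)² = π × (0.0806/2)² = 0.005102 m².
Convert discharge: 3.20 mL/min = 5.333e-08 m³/s.
Darcy's law rearranged: K = Q·L / (A·Δh) = 5.333e-08 × 0.306 / (0.005102 × 1.33) = 2.405e-06 m/s = 0.2078 m/day.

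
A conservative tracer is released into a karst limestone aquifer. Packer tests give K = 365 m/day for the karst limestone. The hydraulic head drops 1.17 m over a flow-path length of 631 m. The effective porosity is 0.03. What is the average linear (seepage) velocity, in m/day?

Hydraulic gradient i = Δh / L = 1.17 / 631 = 0.001854.
Darcy flux q = K · i = 365.0 × 0.001854 = 0.6768 m/day.
Seepage velocity v = q / n_e = 0.6768 / 0.03 = 22.56 m/day.

22.6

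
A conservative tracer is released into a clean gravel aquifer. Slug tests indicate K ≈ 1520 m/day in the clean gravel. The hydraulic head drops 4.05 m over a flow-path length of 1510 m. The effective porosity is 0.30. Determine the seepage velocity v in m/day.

13.6

Hydraulic gradient i = Δh / L = 4.05 / 1510 = 0.002682.
Darcy flux q = K · i = 1520 × 0.002682 = 4.077 m/day.
Seepage velocity v = q / n_e = 4.077 / 0.30 = 13.59 m/day.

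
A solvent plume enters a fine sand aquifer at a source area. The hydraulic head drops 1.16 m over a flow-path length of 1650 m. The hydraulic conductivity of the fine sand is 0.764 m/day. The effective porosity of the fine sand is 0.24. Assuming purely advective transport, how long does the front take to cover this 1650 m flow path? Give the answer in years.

2020

Hydraulic gradient i = Δh / L = 1.16 / 1650 = 0.0007030.
Darcy flux q = K · i = 0.7640 × 0.0007030 = 0.0005371 m/day.
Seepage velocity v = q / n_e = 0.0005371 / 0.24 = 0.002238 m/day.
Travel time t = L / v = 1650 / 0.002238 = 7.373e+05 days = 2019 years.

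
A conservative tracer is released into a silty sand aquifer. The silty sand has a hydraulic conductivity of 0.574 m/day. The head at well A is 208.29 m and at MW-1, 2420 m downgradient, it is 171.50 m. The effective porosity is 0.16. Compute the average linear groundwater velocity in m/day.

Hydraulic gradient i = (208.29 − 171.50) / 2420 = 36.79 / 2420 = 0.01520.
Darcy flux q = K · i = 0.5740 × 0.01520 = 0.008726 m/day.
Seepage velocity v = q / n_e = 0.008726 / 0.16 = 0.05454 m/day.

0.0545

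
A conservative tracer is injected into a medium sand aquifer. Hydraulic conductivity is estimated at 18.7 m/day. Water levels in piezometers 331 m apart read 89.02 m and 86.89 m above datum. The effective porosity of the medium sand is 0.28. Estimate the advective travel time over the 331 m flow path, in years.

2.11

Hydraulic gradient i = (89.02 − 86.89) / 331 = 2.13 / 331 = 0.006435.
Darcy flux q = K · i = 18.70 × 0.006435 = 0.1203 m/day.
Seepage velocity v = q / n_e = 0.1203 / 0.28 = 0.4298 m/day.
Travel time t = L / v = 331 / 0.4298 = 770.2 days = 2.109 years.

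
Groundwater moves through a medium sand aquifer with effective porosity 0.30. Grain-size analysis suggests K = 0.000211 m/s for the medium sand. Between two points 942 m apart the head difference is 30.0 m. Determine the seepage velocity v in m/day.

Convert K: 0.000211 m/s × 86400 = 18.23 m/day.
Hydraulic gradient i = Δh / L = 30.0 / 942 = 0.03185.
Darcy flux q = K · i = 18.23 × 0.03185 = 0.5806 m/day.
Seepage velocity v = q / n_e = 0.5806 / 0.30 = 1.935 m/day.

1.94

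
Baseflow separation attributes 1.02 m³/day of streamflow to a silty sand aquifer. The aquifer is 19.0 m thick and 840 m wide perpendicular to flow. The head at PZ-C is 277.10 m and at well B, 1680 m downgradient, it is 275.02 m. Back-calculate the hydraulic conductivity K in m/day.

0.0516

Cross-sectional area A = 840 × 19.0 = 15960 m².
Hydraulic gradient i = (277.10 − 275.02) / 1680 = 2.08 / 1680 = 0.001238.
From Q = K·A·i, K = Q / (A·i) = 1.02 / (15960 × 0.001238) = 0.05162 m/day.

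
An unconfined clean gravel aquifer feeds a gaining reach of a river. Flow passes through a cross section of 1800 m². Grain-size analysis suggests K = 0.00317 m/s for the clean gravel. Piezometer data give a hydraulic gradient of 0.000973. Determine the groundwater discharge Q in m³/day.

480

Convert K: 0.00317 m/s × 86400 = 273.9 m/day.
Hydraulic gradient i = 0.000973.
Darcy's law: Q = K · A · i = 273.9 × 1800 × 0.0009730 = 479.7 m³/day.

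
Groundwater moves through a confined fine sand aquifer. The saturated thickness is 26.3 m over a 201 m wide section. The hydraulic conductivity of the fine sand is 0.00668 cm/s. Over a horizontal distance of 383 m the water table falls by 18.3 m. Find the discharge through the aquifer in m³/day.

Convert K: 0.00668 cm/s × 864 = 5.772 m/day.
Cross-sectional area A = 201 × 26.3 = 5286 m².
Hydraulic gradient i = Δh / L = 18.3 / 383 = 0.04778.
Darcy's law: Q = K · A · i = 5.772 × 5286 × 0.04778 = 1458 m³/day.

1460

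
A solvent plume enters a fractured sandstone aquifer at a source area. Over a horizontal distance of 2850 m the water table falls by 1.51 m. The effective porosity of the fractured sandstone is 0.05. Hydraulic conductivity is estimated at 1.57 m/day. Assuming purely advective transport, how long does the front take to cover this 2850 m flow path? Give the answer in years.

469

Hydraulic gradient i = Δh / L = 1.51 / 2850 = 0.0005298.
Darcy flux q = K · i = 1.570 × 0.0005298 = 0.0008318 m/day.
Seepage velocity v = q / n_e = 0.0008318 / 0.05 = 0.01664 m/day.
Travel time t = L / v = 2850 / 0.01664 = 1.713e+05 days = 469.0 years.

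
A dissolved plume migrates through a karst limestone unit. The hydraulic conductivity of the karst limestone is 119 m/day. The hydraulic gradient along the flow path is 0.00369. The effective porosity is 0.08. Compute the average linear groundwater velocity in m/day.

5.49

Hydraulic gradient i = 0.00369.
Darcy flux q = K · i = 119.0 × 0.003690 = 0.4391 m/day.
Seepage velocity v = q / n_e = 0.4391 / 0.08 = 5.489 m/day.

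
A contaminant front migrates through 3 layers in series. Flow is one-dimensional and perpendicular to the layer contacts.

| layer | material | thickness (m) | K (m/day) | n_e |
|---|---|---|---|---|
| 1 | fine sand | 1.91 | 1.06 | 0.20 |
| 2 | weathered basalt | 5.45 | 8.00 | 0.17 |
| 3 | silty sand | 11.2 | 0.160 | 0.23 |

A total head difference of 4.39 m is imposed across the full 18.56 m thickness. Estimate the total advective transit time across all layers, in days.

With flow normal to the layers, continuity requires the same specific discharge q through every layer.
Σ(b_i/K_i) = 1.91/1.06 + 5.45/8.00 + 11.2/0.160 = 72.48 d.
q = Δh / Σ(b_i/K_i) = 4.39 / 72.48 = 0.06057 m/day.
In each layer the seepage velocity is v_i = q/n_i, so the layer transit time is t_i = b_i·n_i / q:
  layer 1 (fine sand): t_1 = 1.91 × 0.20 / 0.06057 = 6.307 d
  layer 2 (weathered basalt): t_2 = 5.45 × 0.17 / 0.06057 = 15.30 d
  layer 3 (silty sand): t_3 = 11.2 × 0.23 / 0.06057 = 42.53 d
Total t = Σ t_i = 64.14 days.

64.1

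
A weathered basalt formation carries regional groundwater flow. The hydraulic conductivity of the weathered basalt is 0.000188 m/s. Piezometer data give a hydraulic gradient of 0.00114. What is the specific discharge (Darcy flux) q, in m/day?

0.0185

Convert K: 0.000188 m/s × 86400 = 16.24 m/day.
Hydraulic gradient i = 0.00114.
Specific discharge q = K · i = 16.24 × 0.001140 = 0.01852 m/day.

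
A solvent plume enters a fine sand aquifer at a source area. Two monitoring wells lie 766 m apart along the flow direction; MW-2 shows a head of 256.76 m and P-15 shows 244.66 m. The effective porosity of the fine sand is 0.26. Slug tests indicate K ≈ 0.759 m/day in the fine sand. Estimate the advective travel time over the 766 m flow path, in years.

Hydraulic gradient i = (256.76 − 244.66) / 766 = 12.1 / 766 = 0.01580.
Darcy flux q = K · i = 0.7590 × 0.01580 = 0.01199 m/day.
Seepage velocity v = q / n_e = 0.01199 / 0.26 = 0.04611 m/day.
Travel time t = L / v = 766 / 0.04611 = 16611 days = 45.48 years.

45.5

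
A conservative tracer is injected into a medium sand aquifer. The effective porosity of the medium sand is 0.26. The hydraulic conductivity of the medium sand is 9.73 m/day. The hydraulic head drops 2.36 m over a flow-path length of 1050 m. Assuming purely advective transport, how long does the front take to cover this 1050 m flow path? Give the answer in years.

34.2

Hydraulic gradient i = Δh / L = 2.36 / 1050 = 0.002248.
Darcy flux q = K · i = 9.730 × 0.002248 = 0.02187 m/day.
Seepage velocity v = q / n_e = 0.02187 / 0.26 = 0.08411 m/day.
Travel time t = L / v = 1050 / 0.08411 = 12483 days = 34.18 years.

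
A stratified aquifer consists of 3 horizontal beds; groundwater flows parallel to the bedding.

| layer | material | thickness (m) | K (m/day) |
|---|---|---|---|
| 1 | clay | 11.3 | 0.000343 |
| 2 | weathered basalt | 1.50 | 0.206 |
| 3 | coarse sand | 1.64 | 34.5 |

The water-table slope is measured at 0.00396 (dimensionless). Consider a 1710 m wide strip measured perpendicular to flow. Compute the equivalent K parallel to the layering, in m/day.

3.94

Flow is parallel to layering, so each bed carries its own Darcy discharge and the transmissivities add.
Σ(K_i·b_i) = 0.000343×11.3 + 0.206×1.50 + 34.5×1.64 = 56.89 m²/day.
Total thickness b = 14.44 m, so K_eq = Σ(K_i·b_i)/b = 3.940 m/day.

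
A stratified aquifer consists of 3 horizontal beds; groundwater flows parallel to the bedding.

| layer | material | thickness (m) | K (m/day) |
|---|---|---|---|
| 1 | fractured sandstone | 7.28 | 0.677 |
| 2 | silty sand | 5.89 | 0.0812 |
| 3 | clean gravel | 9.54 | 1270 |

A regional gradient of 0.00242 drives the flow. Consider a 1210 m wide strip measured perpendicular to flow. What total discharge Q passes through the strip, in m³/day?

35500

Flow is parallel to layering, so each bed carries its own Darcy discharge and the transmissivities add.
Σ(K_i·b_i) = 0.677×7.28 + 0.0812×5.89 + 1270×9.54 = 12121 m²/day.
Hydraulic gradient i = 0.00242.
Q = Σ(K_i·b_i) · W · i = 12121 × 1210 × 0.002420 = 35493 m³/day.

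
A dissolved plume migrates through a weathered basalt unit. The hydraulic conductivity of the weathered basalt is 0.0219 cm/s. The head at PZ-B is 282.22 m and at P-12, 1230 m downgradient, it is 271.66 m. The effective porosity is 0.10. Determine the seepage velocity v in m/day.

Convert K: 0.0219 cm/s × 864 = 18.92 m/day.
Hydraulic gradient i = (282.22 − 271.66) / 1230 = 10.56 / 1230 = 0.008585.
Darcy flux q = K · i = 18.92 × 0.008585 = 0.1624 m/day.
Seepage velocity v = q / n_e = 0.1624 / 0.10 = 1.624 m/day.

1.62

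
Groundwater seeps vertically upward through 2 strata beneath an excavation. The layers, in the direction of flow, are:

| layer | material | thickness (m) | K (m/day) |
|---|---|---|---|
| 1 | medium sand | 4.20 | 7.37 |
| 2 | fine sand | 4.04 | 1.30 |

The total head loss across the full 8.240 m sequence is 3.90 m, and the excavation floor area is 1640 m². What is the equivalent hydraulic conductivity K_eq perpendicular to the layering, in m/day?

2.24

Flow is perpendicular to layering, so the layers act in series and the equivalent K is the thickness-weighted harmonic mean.
Total thickness L = 4.20 + 4.04 = 8.240 m.
Σ(b_i/K_i) = 4.20/7.37 + 4.04/1.30 = 3.678 d.
K_eq = L / Σ(b_i/K_i) = 8.240 / 3.678 = 2.241 m/day.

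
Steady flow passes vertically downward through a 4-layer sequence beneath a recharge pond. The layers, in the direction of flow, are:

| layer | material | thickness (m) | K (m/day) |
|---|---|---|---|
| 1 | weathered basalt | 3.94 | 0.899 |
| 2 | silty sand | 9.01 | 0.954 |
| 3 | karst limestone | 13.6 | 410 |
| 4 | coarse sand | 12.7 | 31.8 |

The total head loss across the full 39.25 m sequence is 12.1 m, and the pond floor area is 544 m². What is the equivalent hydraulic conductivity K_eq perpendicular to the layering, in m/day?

2.75

Flow is perpendicular to layering, so the layers act in series and the equivalent K is the thickness-weighted harmonic mean.
Total thickness L = 3.94 + 9.01 + 13.6 + 12.7 = 39.25 m.
Σ(b_i/K_i) = 3.94/0.899 + 9.01/0.954 + 13.6/410 + 12.7/31.8 = 14.26 d.
K_eq = L / Σ(b_i/K_i) = 39.25 / 14.26 = 2.753 m/day.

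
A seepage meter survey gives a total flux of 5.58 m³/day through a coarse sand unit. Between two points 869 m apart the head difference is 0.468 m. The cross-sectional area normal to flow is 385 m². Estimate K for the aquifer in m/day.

Hydraulic gradient i = Δh / L = 0.468 / 869 = 0.0005386.
From Q = K·A·i, K = Q / (A·i) = 5.58 / (385.0 × 0.0005386) = 26.91 m/day.

26.9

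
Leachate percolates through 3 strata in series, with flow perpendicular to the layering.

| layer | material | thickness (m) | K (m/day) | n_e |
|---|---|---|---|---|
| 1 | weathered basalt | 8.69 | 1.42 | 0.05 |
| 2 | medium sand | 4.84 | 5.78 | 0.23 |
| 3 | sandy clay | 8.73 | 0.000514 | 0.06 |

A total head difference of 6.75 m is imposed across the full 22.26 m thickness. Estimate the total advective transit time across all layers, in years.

14.3

With flow normal to the layers, continuity requires the same specific discharge q through every layer.
Σ(b_i/K_i) = 8.69/1.42 + 4.84/5.78 + 8.73/0.000514 = 16991 d.
q = Δh / Σ(b_i/K_i) = 6.75 / 16991 = 0.0003973 m/day.
In each layer the seepage velocity is v_i = q/n_i, so the layer transit time is t_i = b_i·n_i / q:
  layer 1 (weathered basalt): t_1 = 8.69 × 0.05 / 0.0003973 = 1094 d
  layer 2 (medium sand): t_2 = 4.84 × 0.23 / 0.0003973 = 2802 d
  layer 3 (sandy clay): t_3 = 8.73 × 0.06 / 0.0003973 = 1319 d
Total t = Σ t_i = 5214 days = 14.28 years.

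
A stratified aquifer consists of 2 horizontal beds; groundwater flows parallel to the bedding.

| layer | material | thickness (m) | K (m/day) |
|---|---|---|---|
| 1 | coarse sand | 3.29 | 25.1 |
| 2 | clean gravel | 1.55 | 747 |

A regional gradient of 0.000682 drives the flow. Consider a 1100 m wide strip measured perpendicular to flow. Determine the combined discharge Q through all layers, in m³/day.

Flow is parallel to layering, so each bed carries its own Darcy discharge and the transmissivities add.
Σ(K_i·b_i) = 25.1×3.29 + 747×1.55 = 1240 m²/day.
Hydraulic gradient i = 0.000682.
Q = Σ(K_i·b_i) · W · i = 1240 × 1100 × 0.0006820 = 930.6 m³/day.

931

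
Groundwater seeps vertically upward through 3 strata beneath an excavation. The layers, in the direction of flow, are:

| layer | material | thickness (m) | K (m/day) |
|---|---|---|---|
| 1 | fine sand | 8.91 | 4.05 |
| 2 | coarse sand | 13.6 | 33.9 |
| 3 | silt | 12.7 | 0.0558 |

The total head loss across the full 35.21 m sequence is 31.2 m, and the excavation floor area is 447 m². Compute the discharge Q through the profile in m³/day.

Flow is perpendicular to layering, so the layers act in series and the equivalent K is the thickness-weighted harmonic mean.
Total thickness L = 8.91 + 13.6 + 12.7 = 35.21 m.
Σ(b_i/K_i) = 8.91/4.05 + 13.6/33.9 + 12.7/0.0558 = 230.2 d.
K_eq = L / Σ(b_i/K_i) = 35.21 / 230.2 = 0.1530 m/day.
Q = K_eq · A · (Δh/L) = 0.1530 × 447 × (31.2/35.21) = 60.58 m³/day.

60.6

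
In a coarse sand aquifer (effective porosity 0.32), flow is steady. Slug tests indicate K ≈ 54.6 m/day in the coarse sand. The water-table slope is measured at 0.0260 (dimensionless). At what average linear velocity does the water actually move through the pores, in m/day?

Hydraulic gradient i = 0.0260.
Darcy flux q = K · i = 54.60 × 0.02600 = 1.420 m/day.
Seepage velocity v = q / n_e = 1.420 / 0.32 = 4.436 m/day.

4.44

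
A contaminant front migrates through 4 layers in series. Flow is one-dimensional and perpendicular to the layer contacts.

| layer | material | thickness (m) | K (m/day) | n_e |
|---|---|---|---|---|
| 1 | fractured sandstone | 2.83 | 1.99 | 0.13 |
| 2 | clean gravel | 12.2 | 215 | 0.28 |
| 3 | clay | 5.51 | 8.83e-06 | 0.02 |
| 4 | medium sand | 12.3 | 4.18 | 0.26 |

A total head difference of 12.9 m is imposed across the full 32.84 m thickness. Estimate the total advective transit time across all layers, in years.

939

With flow normal to the layers, continuity requires the same specific discharge q through every layer.
Σ(b_i/K_i) = 2.83/1.99 + 12.2/215 + 5.51/8.83e-06 + 12.3/4.18 = 6.240e+05 d.
q = Δh / Σ(b_i/K_i) = 12.9 / 6.240e+05 = 2.067e-05 m/day.
In each layer the seepage velocity is v_i = q/n_i, so the layer transit time is t_i = b_i·n_i / q:
  layer 1 (fractured sandstone): t_1 = 2.83 × 0.13 / 2.067e-05 = 17796 d
  layer 2 (clean gravel): t_2 = 12.2 × 0.28 / 2.067e-05 = 1.652e+05 d
  layer 3 (clay): t_3 = 5.51 × 0.02 / 2.067e-05 = 5331 d
  layer 4 (medium sand): t_4 = 12.3 × 0.26 / 2.067e-05 = 1.547e+05 d
Total t = Σ t_i = 3.431e+05 days = 939.3 years.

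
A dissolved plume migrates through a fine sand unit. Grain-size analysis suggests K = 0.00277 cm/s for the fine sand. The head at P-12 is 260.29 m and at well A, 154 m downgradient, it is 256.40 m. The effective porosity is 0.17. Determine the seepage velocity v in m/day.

0.356

Convert K: 0.00277 cm/s × 864 = 2.393 m/day.
Hydraulic gradient i = (260.29 − 256.40) / 154 = 3.89 / 154 = 0.02526.
Darcy flux q = K · i = 2.393 × 0.02526 = 0.06045 m/day.
Seepage velocity v = q / n_e = 0.06045 / 0.17 = 0.3556 m/day.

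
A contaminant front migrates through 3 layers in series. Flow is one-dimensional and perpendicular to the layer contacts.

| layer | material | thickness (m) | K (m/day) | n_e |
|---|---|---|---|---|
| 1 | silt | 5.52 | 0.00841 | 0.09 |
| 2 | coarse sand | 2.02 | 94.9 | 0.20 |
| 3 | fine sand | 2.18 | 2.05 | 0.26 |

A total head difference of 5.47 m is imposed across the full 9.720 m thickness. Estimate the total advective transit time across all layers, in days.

With flow normal to the layers, continuity requires the same specific discharge q through every layer.
Σ(b_i/K_i) = 5.52/0.00841 + 2.02/94.9 + 2.18/2.05 = 657.4 d.
q = Δh / Σ(b_i/K_i) = 5.47 / 657.4 = 0.008320 m/day.
In each layer the seepage velocity is v_i = q/n_i, so the layer transit time is t_i = b_i·n_i / q:
  layer 1 (silt): t_1 = 5.52 × 0.09 / 0.008320 = 59.71 d
  layer 2 (coarse sand): t_2 = 2.02 × 0.20 / 0.008320 = 48.56 d
  layer 3 (fine sand): t_3 = 2.18 × 0.26 / 0.008320 = 68.12 d
Total t = Σ t_i = 176.4 days.

176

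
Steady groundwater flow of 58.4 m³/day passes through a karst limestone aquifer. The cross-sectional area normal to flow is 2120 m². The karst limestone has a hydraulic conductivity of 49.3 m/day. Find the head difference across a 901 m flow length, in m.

0.503

From Q = K·A·i, i = Q / (K·A) = 58.4 / (49.30 × 2120) = 0.0005588.
Head loss Δh = i · L = 0.0005588 × 901 = 0.5034 m.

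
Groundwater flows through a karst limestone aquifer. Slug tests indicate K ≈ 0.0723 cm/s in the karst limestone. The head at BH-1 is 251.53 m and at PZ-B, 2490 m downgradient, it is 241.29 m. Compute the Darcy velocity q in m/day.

Convert K: 0.0723 cm/s × 864 = 62.47 m/day.
Hydraulic gradient i = (251.53 − 241.29) / 2490 = 10.24 / 2490 = 0.004112.
Specific discharge q = K · i = 62.47 × 0.004112 = 0.2569 m/day.

0.257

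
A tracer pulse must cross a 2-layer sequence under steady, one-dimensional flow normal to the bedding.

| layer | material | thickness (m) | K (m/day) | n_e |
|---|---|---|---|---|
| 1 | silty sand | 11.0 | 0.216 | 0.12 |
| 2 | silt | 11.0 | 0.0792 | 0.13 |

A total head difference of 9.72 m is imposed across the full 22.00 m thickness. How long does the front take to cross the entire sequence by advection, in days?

53.7

With flow normal to the layers, continuity requires the same specific discharge q through every layer.
Σ(b_i/K_i) = 11.0/0.216 + 11.0/0.0792 = 189.8 d.
q = Δh / Σ(b_i/K_i) = 9.72 / 189.8 = 0.05121 m/day.
In each layer the seepage velocity is v_i = q/n_i, so the layer transit time is t_i = b_i·n_i / q:
  layer 1 (silty sand): t_1 = 11.0 × 0.12 / 0.05121 = 25.78 d
  layer 2 (silt): t_2 = 11.0 × 0.13 / 0.05121 = 27.93 d
Total t = Σ t_i = 53.70 days.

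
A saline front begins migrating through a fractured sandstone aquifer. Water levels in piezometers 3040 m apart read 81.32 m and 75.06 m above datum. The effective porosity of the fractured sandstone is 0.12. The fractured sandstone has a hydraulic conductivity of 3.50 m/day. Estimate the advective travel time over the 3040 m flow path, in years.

Hydraulic gradient i = (81.32 − 75.06) / 3040 = 6.26 / 3040 = 0.002059.
Darcy flux q = K · i = 3.500 × 0.002059 = 0.007207 m/day.
Seepage velocity v = q / n_e = 0.007207 / 0.12 = 0.06006 m/day.
Travel time t = L / v = 3040 / 0.06006 = 50616 days = 138.6 years.

139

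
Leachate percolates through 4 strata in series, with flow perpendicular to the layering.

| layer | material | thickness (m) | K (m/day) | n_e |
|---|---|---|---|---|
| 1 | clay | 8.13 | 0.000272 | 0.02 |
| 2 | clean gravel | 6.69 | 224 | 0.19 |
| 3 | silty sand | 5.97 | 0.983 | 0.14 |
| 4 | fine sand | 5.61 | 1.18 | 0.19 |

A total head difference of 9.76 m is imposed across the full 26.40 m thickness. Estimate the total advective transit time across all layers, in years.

28.0

With flow normal to the layers, continuity requires the same specific discharge q through every layer.
Σ(b_i/K_i) = 8.13/0.000272 + 6.69/224 + 5.97/0.983 + 5.61/1.18 = 29901 d.
q = Δh / Σ(b_i/K_i) = 9.76 / 29901 = 0.0003264 m/day.
In each layer the seepage velocity is v_i = q/n_i, so the layer transit time is t_i = b_i·n_i / q:
  layer 1 (clay): t_1 = 8.13 × 0.02 / 0.0003264 = 498.1 d
  layer 2 (clean gravel): t_2 = 6.69 × 0.19 / 0.0003264 = 3894 d
  layer 3 (silty sand): t_3 = 5.97 × 0.14 / 0.0003264 = 2561 d
  layer 4 (fine sand): t_4 = 5.61 × 0.19 / 0.0003264 = 3265 d
Total t = Σ t_i = 10218 days = 27.98 years.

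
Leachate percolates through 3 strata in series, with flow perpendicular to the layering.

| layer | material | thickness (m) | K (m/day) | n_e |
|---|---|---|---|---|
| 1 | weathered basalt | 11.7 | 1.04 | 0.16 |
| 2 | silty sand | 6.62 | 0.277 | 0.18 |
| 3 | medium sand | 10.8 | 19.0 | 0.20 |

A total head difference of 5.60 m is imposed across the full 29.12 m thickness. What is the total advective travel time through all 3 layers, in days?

With flow normal to the layers, continuity requires the same specific discharge q through every layer.
Σ(b_i/K_i) = 11.7/1.04 + 6.62/0.277 + 10.8/19.0 = 35.72 d.
q = Δh / Σ(b_i/K_i) = 5.60 / 35.72 = 0.1568 m/day.
In each layer the seepage velocity is v_i = q/n_i, so the layer transit time is t_i = b_i·n_i / q:
  layer 1 (weathered basalt): t_1 = 11.7 × 0.16 / 0.1568 = 11.94 d
  layer 2 (silty sand): t_2 = 6.62 × 0.18 / 0.1568 = 7.600 d
  layer 3 (medium sand): t_3 = 10.8 × 0.20 / 0.1568 = 13.78 d
Total t = Σ t_i = 33.32 days.

33.3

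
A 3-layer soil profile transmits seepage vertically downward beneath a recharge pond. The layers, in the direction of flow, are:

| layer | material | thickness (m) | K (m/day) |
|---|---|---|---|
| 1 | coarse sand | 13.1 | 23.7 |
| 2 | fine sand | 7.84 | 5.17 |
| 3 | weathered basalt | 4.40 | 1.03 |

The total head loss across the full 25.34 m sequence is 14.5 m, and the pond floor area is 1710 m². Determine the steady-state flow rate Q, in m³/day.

Flow is perpendicular to layering, so the layers act in series and the equivalent K is the thickness-weighted harmonic mean.
Total thickness L = 13.1 + 7.84 + 4.40 = 25.34 m.
Σ(b_i/K_i) = 13.1/23.7 + 7.84/5.17 + 4.40/1.03 = 6.341 d.
K_eq = L / Σ(b_i/K_i) = 25.34 / 6.341 = 3.996 m/day.
Q = K_eq · A · (Δh/L) = 3.996 × 1710 × (14.5/25.34) = 3910 m³/day.

3910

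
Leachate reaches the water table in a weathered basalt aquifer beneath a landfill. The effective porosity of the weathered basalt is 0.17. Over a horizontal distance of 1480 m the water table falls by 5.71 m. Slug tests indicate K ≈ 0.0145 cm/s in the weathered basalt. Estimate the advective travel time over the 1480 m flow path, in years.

14.3

Convert K: 0.0145 cm/s × 864 = 12.53 m/day.
Hydraulic gradient i = Δh / L = 5.71 / 1480 = 0.003858.
Darcy flux q = K · i = 12.53 × 0.003858 = 0.04833 m/day.
Seepage velocity v = q / n_e = 0.04833 / 0.17 = 0.2843 m/day.
Travel time t = L / v = 1480 / 0.2843 = 5205 days = 14.25 years.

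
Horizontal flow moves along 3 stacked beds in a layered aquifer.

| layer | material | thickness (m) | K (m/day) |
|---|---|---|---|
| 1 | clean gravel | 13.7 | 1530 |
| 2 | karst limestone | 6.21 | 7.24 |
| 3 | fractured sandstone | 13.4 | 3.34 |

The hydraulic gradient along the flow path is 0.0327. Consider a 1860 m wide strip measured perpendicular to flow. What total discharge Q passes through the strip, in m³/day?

Flow is parallel to layering, so each bed carries its own Darcy discharge and the transmissivities add.
Σ(K_i·b_i) = 1530×13.7 + 7.24×6.21 + 3.34×13.4 = 21051 m²/day.
Hydraulic gradient i = 0.0327.
Q = Σ(K_i·b_i) · W · i = 21051 × 1860 × 0.03270 = 1.280e+06 m³/day.

1.28e+06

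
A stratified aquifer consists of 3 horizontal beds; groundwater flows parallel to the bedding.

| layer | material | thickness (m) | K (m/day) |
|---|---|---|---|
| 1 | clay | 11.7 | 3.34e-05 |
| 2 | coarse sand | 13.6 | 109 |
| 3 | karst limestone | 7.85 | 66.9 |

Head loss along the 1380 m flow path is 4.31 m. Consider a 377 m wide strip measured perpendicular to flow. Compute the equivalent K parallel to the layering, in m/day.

Flow is parallel to layering, so each bed carries its own Darcy discharge and the transmissivities add.
Σ(K_i·b_i) = 3.34e-05×11.7 + 109×13.6 + 66.9×7.85 = 2008 m²/day.
Total thickness b = 33.15 m, so K_eq = Σ(K_i·b_i)/b = 60.56 m/day.

60.6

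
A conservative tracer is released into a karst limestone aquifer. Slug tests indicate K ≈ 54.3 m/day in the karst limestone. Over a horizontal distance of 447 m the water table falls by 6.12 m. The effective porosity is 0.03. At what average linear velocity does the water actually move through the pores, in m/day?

24.8

Hydraulic gradient i = Δh / L = 6.12 / 447 = 0.01369.
Darcy flux q = K · i = 54.30 × 0.01369 = 0.7434 m/day.
Seepage velocity v = q / n_e = 0.7434 / 0.03 = 24.78 m/day.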